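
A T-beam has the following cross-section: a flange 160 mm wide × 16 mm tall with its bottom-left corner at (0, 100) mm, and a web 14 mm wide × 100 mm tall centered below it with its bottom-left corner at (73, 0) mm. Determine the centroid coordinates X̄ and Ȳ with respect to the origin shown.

web: A = 14 × 100 = 1400.00, centroid at (80.00, 50.00).
flange: A = 160 × 16 = 2560.00, centroid at (80.00, 108.00).
ΣA = 3960.00 mm²
ΣAX̄ = (1400.00)(80.00) + (2560.00)(80.00) = 316800.00 mm³
ΣAȲ = (1400.00)(50.00) + (2560.00)(108.00) = 346480.00 mm³
X̄ = 316800.00 / 3960.00 = 80.00 mm
Ȳ = 346480.00 / 3960.00 = 87.49 mm

X̄ = 80.00 mm, Ȳ = 87.49 mm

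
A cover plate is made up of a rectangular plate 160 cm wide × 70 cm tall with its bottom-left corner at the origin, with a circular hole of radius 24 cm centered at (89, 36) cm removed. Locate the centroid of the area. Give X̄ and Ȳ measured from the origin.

X̄ = 78.27 cm, Ȳ = 34.81 cm

Part | A | x̄ᵢ | ȳᵢ | A·x̄ᵢ | A·ȳᵢ
plate | 11200.00 | 80.00 | 35.00 | 896000.00 | 392000.00
hole | -1809.56 | 89.00 | 36.00 | -161050.61 | -65144.07
Σ | 9390.44 |  |  | 734949.39 | 326855.93
X̄ = 734949.39 / 9390.44 = 78.27 cm
Ȳ = 326855.93 / 9390.44 = 34.81 cm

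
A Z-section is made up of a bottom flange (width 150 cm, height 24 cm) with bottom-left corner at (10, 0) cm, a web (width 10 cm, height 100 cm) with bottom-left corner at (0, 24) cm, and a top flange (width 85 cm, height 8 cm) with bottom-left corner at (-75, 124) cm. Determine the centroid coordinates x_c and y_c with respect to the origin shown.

bottom flange: A = 150 × 24 = 3600.00, centroid at (85.00, 12.00).
web: A = 10 × 100 = 1000.00, centroid at (5.00, 74.00).
top flange: A = 85 × 8 = 680.00, centroid at (-32.50, 128.00).
ΣA = 5280.00 cm²
ΣAx_c = (3600.00)(85.00) + (1000.00)(5.00) + (680.00)(-32.50) = 288900.00 cm³
ΣAy_c = (3600.00)(12.00) + (1000.00)(74.00) + (680.00)(128.00) = 204240.00 cm³
x_c = 288900.00 / 5280.00 = 54.72 cm
y_c = 204240.00 / 5280.00 = 38.68 cm

x_c = 54.72 cm, y_c = 38.68 cm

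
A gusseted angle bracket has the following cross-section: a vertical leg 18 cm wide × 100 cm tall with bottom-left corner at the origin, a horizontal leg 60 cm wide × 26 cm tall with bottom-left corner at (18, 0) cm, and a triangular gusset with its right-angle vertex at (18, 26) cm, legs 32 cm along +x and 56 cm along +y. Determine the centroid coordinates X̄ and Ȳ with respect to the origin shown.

X̄ = 27.44 cm, Ȳ = 35.32 cm

vertical leg: A = 18 × 100 = 1800.00, centroid at (9.00, 50.00).
horizontal leg: A = 60 × 26 = 1560.00, centroid at (48.00, 13.00).
gusset: A = ½·32·56 = 896.00, centroid at (28.67, 44.67).
ΣA = 4256.00 cm²
ΣAX̄ = (1800.00)(9.00) + (1560.00)(48.00) + (896.00)(28.67) = 116765.33 cm³
ΣAȲ = (1800.00)(50.00) + (1560.00)(13.00) + (896.00)(44.67) = 150301.33 cm³
X̄ = 116765.33 / 4256.00 = 27.44 cm
Ȳ = 150301.33 / 4256.00 = 35.32 cm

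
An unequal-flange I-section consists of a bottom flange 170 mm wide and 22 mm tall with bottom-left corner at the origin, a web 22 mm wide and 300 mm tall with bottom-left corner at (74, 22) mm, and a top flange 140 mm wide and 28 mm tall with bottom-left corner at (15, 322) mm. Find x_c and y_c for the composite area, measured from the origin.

bottom flange: A = 170 × 22 = 3740.00, centroid at (85.00, 11.00).
web: A = 22 × 300 = 6600.00, centroid at (85.00, 172.00).
top flange: A = 140 × 28 = 3920.00, centroid at (85.00, 336.00).
ΣA = 14260.00 mm²
ΣAx_c = (3740.00)(85.00) + (6600.00)(85.00) + (3920.00)(85.00) = 1212100.00 mm³
ΣAy_c = (3740.00)(11.00) + (6600.00)(172.00) + (3920.00)(336.00) = 2493460.00 mm³
x_c = 1212100.00 / 14260.00 = 85.00 mm
y_c = 2493460.00 / 14260.00 = 174.86 mm

x_c = 85.00 mm, y_c = 174.86 mm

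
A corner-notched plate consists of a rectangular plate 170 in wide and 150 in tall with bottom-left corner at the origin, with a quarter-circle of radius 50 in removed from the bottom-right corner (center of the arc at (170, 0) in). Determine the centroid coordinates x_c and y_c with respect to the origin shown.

x_c = 79.68 in, y_c = 79.49 in

plate: A = 170 × 150 = 25500.00, centroid at (85.00, 75.00).
removed quarter-circle: A = −¼π·50² = -1963.50, centroid at (148.78, 21.22).
ΣA = 23536.50 in²
ΣAx_c = (25500.00)(85.00) + (-1963.50)(148.78) = 1875372.45 in³
ΣAy_c = (25500.00)(75.00) + (-1963.50)(21.22) = 1870833.33 in³
x_c = 1875372.45 / 23536.50 = 79.68 in
y_c = 1870833.33 / 23536.50 = 79.49 in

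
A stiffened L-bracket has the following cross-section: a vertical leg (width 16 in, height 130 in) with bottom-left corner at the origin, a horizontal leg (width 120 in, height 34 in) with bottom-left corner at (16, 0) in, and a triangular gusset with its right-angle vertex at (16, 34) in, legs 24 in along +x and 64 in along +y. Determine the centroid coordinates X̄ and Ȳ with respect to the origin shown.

Part | A | x̄ᵢ | ȳᵢ | A·x̄ᵢ | A·ȳᵢ
vertical leg | 2080.00 | 8.00 | 65.00 | 16640.00 | 135200.00
horizontal leg | 4080.00 | 76.00 | 17.00 | 310080.00 | 69360.00
gusset | 768.00 | 24.00 | 55.33 | 18432.00 | 42496.00
Σ | 6928.00 |  |  | 345152.00 | 247056.00
X̄ = 345152.00 / 6928.00 = 49.82 in
Ȳ = 247056.00 / 6928.00 = 35.66 in

X̄ = 49.82 in, Ȳ = 35.66 in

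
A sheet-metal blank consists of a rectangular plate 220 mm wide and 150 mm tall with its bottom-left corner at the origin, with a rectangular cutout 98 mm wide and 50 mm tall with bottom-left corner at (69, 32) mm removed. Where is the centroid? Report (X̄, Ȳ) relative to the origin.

plate: A = 220 × 150 = 33000.00, centroid at (110.00, 75.00).
hole: A = −(98 × 50) = -4900.00, centroid at (118.00, 57.00).
ΣA = 28100.00 mm², ΣAX̄ = 3051800.00 mm³, ΣAȲ = 2195700.00 mm³.
X̄ = 3051800.00/28100.00 = 108.60 mm; Ȳ = 2195700.00/28100.00 = 78.14 mm.

X̄ = 108.60 mm, Ȳ = 78.14 mm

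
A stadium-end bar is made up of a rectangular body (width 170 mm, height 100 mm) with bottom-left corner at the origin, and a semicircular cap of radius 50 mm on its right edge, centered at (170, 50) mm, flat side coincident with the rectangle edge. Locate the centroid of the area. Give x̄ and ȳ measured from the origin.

Part | A | x̄ᵢ | ȳᵢ | A·x̄ᵢ | A·ȳᵢ
rectangular body | 17000.00 | 85.00 | 50.00 | 1445000.00 | 850000.00
semicircular end | 3926.99 | 191.22 | 50.00 | 750921.77 | 196349.54
Σ | 20926.99 |  |  | 2195921.77 | 1046349.54
x̄ = 2195921.77 / 20926.99 = 104.93 mm
ȳ = 1046349.54 / 20926.99 = 50.00 mm

x̄ = 104.93 mm, ȳ = 50.00 mm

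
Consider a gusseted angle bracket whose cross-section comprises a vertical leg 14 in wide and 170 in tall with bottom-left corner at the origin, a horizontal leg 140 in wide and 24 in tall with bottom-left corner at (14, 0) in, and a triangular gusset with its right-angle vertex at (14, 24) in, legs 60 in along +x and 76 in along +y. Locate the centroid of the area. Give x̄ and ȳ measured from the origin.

Part | A | x̄ᵢ | ȳᵢ | A·x̄ᵢ | A·ȳᵢ
vertical leg | 2380.00 | 7.00 | 85.00 | 16660.00 | 202300.00
horizontal leg | 3360.00 | 84.00 | 12.00 | 282240.00 | 40320.00
gusset | 2280.00 | 34.00 | 49.33 | 77520.00 | 112480.00
Σ | 8020.00 |  |  | 376420.00 | 355100.00
x̄ = 376420.00 / 8020.00 = 46.94 in
ȳ = 355100.00 / 8020.00 = 44.28 in

x̄ = 46.94 in, ȳ = 44.28 in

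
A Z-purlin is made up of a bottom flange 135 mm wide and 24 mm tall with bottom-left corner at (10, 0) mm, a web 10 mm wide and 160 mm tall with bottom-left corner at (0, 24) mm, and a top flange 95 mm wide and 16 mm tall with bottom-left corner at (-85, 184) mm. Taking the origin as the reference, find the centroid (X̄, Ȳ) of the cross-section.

X̄ = 31.78 mm, Ȳ = 78.16 mm

Part | A | x̄ᵢ | ȳᵢ | A·x̄ᵢ | A·ȳᵢ
bottom flange | 3240.00 | 77.50 | 12.00 | 251100.00 | 38880.00
web | 1600.00 | 5.00 | 104.00 | 8000.00 | 166400.00
top flange | 1520.00 | -37.50 | 192.00 | -57000.00 | 291840.00
Σ | 6360.00 |  |  | 202100.00 | 497120.00
X̄ = 202100.00 / 6360.00 = 31.78 mm
Ȳ = 497120.00 / 6360.00 = 78.16 mm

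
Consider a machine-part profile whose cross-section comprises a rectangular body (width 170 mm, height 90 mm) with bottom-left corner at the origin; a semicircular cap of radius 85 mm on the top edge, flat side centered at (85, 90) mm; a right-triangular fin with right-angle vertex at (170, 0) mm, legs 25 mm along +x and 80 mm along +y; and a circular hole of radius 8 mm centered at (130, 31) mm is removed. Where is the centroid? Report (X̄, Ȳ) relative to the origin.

X̄ = 88.07 mm, Ȳ = 77.96 mm

Part | A | x̄ᵢ | ȳᵢ | A·x̄ᵢ | A·ȳᵢ
rectangular body | 15300.00 | 85.00 | 45.00 | 1300500.00 | 688500.00
semicircular top | 11349.00 | 85.00 | 126.08 | 964665.29 | 1430826.98
triangular fin | 1000.00 | 178.33 | 26.67 | 178333.33 | 26666.67
hole | -201.06 | 130.00 | 31.00 | -26138.05 | -6232.92
Σ | 27447.94 |  |  | 2417360.58 | 2139760.73
X̄ = 2417360.58 / 27447.94 = 88.07 mm
Ȳ = 2139760.73 / 27447.94 = 77.96 mm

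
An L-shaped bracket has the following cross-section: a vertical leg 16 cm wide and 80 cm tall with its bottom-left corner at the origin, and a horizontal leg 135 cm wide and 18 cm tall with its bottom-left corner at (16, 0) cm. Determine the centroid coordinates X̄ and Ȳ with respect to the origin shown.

vertical leg: A = 16 × 80 = 1280.00, centroid at (8.00, 40.00).
horizontal leg: A = 135 × 18 = 2430.00, centroid at (83.50, 9.00).
ΣA = 3710.00 cm²
ΣAX̄ = (1280.00)(8.00) + (2430.00)(83.50) = 213145.00 cm³
ΣAȲ = (1280.00)(40.00) + (2430.00)(9.00) = 73070.00 cm³
X̄ = 213145.00 / 3710.00 = 57.45 cm
Ȳ = 73070.00 / 3710.00 = 19.70 cm

X̄ = 57.45 cm, Ȳ = 19.70 cm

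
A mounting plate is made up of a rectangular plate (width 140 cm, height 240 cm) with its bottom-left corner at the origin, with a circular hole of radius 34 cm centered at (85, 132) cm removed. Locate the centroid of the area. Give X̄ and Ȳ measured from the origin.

X̄ = 68.18 cm, Ȳ = 118.55 cm

Part | A | x̄ᵢ | ȳᵢ | A·x̄ᵢ | A·ȳᵢ
plate | 33600.00 | 70.00 | 120.00 | 2352000.00 | 4032000.00
hole | -3631.68 | 85.00 | 132.00 | -308692.89 | -479381.91
Σ | 29968.32 |  |  | 2043307.11 | 3552618.09
X̄ = 2043307.11 / 29968.32 = 68.18 cm
Ȳ = 3552618.09 / 29968.32 = 118.55 cm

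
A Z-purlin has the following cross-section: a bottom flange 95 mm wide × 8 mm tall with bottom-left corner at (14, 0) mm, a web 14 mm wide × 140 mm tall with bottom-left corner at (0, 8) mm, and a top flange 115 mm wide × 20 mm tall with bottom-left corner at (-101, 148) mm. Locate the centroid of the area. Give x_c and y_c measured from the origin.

x_c = -7.89 mm, y_c = 103.45 mm

Part | A | x̄ᵢ | ȳᵢ | A·x̄ᵢ | A·ȳᵢ
bottom flange | 760.00 | 61.50 | 4.00 | 46740.00 | 3040.00
web | 1960.00 | 7.00 | 78.00 | 13720.00 | 152880.00
top flange | 2300.00 | -43.50 | 158.00 | -100050.00 | 363400.00
Σ | 5020.00 |  |  | -39590.00 | 519320.00
x_c = -39590.00 / 5020.00 = -7.89 mm
y_c = 519320.00 / 5020.00 = 103.45 mm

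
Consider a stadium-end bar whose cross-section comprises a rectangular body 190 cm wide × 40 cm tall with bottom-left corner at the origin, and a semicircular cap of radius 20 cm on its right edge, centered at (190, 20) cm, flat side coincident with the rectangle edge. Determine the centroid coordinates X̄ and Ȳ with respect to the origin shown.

X̄ = 102.90 cm, Ȳ = 20.00 cm

rectangular body: A = 190 × 40 = 7600.00, centroid at (95.00, 20.00).
semicircular end: A = ½π·20² = 628.32, centroid at (198.49, 20.00).
ΣA = 8228.32 cm²
ΣAX̄ = (7600.00)(95.00) + (628.32)(198.49) = 846713.85 cm³
ΣAȲ = (7600.00)(20.00) + (628.32)(20.00) = 164566.37 cm³
X̄ = 846713.85 / 8228.32 = 102.90 cm
Ȳ = 164566.37 / 8228.32 = 20.00 cm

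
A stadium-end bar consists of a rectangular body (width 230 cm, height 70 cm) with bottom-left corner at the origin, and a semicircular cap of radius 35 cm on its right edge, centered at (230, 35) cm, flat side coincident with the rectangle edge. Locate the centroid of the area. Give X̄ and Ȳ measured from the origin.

X̄ = 128.86 cm, Ȳ = 35.00 cm

rectangular body: A = 230 × 70 = 16100.00, centroid at (115.00, 35.00).
semicircular end: A = ½π·35² = 1924.23, centroid at (244.85, 35.00).
ΣA = 18024.23 cm², ΣAX̄ = 2322655.20 cm³, ΣAȲ = 630847.89 cm³.
X̄ = 2322655.20/18024.23 = 128.86 cm; Ȳ = 630847.89/18024.23 = 35.00 cm.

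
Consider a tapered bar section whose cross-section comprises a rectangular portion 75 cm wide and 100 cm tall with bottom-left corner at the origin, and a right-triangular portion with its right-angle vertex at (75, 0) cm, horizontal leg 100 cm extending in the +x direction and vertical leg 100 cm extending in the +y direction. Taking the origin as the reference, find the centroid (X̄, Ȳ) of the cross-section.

rectangular portion: A = 75 × 100 = 7500.00, centroid at (37.50, 50.00).
triangular portion: A = ½·100·100 = 5000.00, centroid at (108.33, 33.33).
ΣA = 12500.00 cm², ΣAX̄ = 822916.67 cm³, ΣAȲ = 541666.67 cm³.
X̄ = 822916.67/12500.00 = 65.83 cm; Ȳ = 541666.67/12500.00 = 43.33 cm.

X̄ = 65.83 cm, Ȳ = 43.33 cm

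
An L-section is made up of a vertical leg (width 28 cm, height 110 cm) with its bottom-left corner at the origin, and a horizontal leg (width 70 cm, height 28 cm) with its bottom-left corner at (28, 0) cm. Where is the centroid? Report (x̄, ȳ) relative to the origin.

x̄ = 33.06 cm, ȳ = 39.06 cm

Part | A | x̄ᵢ | ȳᵢ | A·x̄ᵢ | A·ȳᵢ
vertical leg | 3080.00 | 14.00 | 55.00 | 43120.00 | 169400.00
horizontal leg | 1960.00 | 63.00 | 14.00 | 123480.00 | 27440.00
Σ | 5040.00 |  |  | 166600.00 | 196840.00
x̄ = 166600.00 / 5040.00 = 33.06 cm
ȳ = 196840.00 / 5040.00 = 39.06 cm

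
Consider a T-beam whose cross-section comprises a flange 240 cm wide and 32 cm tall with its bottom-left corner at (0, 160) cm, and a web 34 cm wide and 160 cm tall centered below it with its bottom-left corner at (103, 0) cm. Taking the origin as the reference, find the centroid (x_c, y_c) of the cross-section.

x_c = 120.00 cm, y_c = 136.20 cm

web: A = 34 × 160 = 5440.00, centroid at (120.00, 80.00).
flange: A = 240 × 32 = 7680.00, centroid at (120.00, 176.00).
ΣA = 13120.00 cm², ΣAx_c = 1574400.00 cm³, ΣAy_c = 1786880.00 cm³.
x_c = 1574400.00/13120.00 = 120.00 cm; y_c = 1786880.00/13120.00 = 136.20 cm.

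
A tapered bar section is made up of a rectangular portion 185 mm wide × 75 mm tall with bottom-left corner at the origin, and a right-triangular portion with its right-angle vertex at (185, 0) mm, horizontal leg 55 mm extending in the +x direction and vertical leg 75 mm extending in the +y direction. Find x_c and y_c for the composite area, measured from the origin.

x_c = 106.84 mm, y_c = 35.88 mm

rectangular portion: A = 185 × 75 = 13875.00, centroid at (92.50, 37.50).
triangular portion: A = ½·55·75 = 2062.50, centroid at (203.33, 25.00).
ΣA = 15937.50 mm²
ΣAx_c = (13875.00)(92.50) + (2062.50)(203.33) = 1702812.50 mm³
ΣAy_c = (13875.00)(37.50) + (2062.50)(25.00) = 571875.00 mm³
x_c = 1702812.50 / 15937.50 = 106.84 mm
y_c = 571875.00 / 15937.50 = 35.88 mm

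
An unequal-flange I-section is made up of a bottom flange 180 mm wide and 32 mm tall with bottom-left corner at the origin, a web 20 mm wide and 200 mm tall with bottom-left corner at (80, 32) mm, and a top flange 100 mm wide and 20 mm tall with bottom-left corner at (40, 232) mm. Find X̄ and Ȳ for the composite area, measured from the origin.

X̄ = 90.00 mm, Ȳ = 93.89 mm

bottom flange: A = 180 × 32 = 5760.00, centroid at (90.00, 16.00).
web: A = 20 × 200 = 4000.00, centroid at (90.00, 132.00).
top flange: A = 100 × 20 = 2000.00, centroid at (90.00, 242.00).
ΣA = 11760.00 mm², ΣAX̄ = 1058400.00 mm³, ΣAȲ = 1104160.00 mm³.
X̄ = 1058400.00/11760.00 = 90.00 mm; Ȳ = 1104160.00/11760.00 = 93.89 mm.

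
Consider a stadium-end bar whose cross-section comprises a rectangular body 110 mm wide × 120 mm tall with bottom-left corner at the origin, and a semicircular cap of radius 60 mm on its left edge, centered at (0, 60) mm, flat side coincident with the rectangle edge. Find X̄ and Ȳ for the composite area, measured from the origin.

X̄ = 30.87 mm, Ȳ = 60.00 mm

rectangular body: A = 110 × 120 = 13200.00, centroid at (55.00, 60.00).
semicircular end: A = ½π·60² = 5654.87, centroid at (-25.46, 60.00).
ΣA = 18854.87 mm², ΣAX̄ = 582000.00 mm³, ΣAȲ = 1131292.01 mm³.
X̄ = 582000.00/18854.87 = 30.87 mm; Ȳ = 1131292.01/18854.87 = 60.00 mm.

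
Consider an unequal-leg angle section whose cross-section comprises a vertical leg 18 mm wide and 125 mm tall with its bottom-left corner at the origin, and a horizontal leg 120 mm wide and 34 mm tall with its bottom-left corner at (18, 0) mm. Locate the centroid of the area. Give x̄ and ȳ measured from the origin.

vertical leg: A = 18 × 125 = 2250.00, centroid at (9.00, 62.50).
horizontal leg: A = 120 × 34 = 4080.00, centroid at (78.00, 17.00).
ΣA = 6330.00 mm²
ΣAx̄ = (2250.00)(9.00) + (4080.00)(78.00) = 338490.00 mm³
ΣAȳ = (2250.00)(62.50) + (4080.00)(17.00) = 209985.00 mm³
x̄ = 338490.00 / 6330.00 = 53.47 mm
ȳ = 209985.00 / 6330.00 = 33.17 mm

x̄ = 53.47 mm, ȳ = 33.17 mm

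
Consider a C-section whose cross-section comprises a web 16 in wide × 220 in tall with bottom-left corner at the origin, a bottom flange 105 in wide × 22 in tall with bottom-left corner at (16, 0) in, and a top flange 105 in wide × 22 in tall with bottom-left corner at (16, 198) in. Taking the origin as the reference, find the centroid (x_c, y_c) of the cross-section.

x_c = 42.34 in, y_c = 110.00 in

web: A = 16 × 220 = 3520.00, centroid at (8.00, 110.00).
bottom flange: A = 105 × 22 = 2310.00, centroid at (68.50, 11.00).
top flange: A = 105 × 22 = 2310.00, centroid at (68.50, 209.00).
ΣA = 8140.00 in², ΣAx_c = 344630.00 in³, ΣAy_c = 895400.00 in³.
x_c = 344630.00/8140.00 = 42.34 in; y_c = 895400.00/8140.00 = 110.00 in.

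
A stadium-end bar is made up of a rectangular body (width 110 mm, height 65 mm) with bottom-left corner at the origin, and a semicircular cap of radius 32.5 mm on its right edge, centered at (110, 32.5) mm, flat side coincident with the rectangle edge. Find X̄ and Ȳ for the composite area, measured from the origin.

rectangular body: A = 110 × 65 = 7150.00, centroid at (55.00, 32.50).
semicircular end: A = ½π·32.5² = 1659.15, centroid at (123.79, 32.50).
ΣA = 8809.15 mm²
ΣAX̄ = (7150.00)(55.00) + (1659.15)(123.79) = 598642.31 mm³
ΣAȲ = (7150.00)(32.50) + (1659.15)(32.50) = 286297.49 mm³
X̄ = 598642.31 / 8809.15 = 67.96 mm
Ȳ = 286297.49 / 8809.15 = 32.50 mm

X̄ = 67.96 mm, Ȳ = 32.50 mm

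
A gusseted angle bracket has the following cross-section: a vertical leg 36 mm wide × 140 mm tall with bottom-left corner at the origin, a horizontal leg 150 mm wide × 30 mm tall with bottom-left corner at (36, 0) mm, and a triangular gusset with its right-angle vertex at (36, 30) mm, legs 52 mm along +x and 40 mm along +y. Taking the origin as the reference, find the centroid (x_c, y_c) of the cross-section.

vertical leg: A = 36 × 140 = 5040.00, centroid at (18.00, 70.00).
horizontal leg: A = 150 × 30 = 4500.00, centroid at (111.00, 15.00).
gusset: A = ½·52·40 = 1040.00, centroid at (53.33, 43.33).
ΣA = 10580.00 mm²
ΣAx_c = (5040.00)(18.00) + (4500.00)(111.00) + (1040.00)(53.33) = 645686.67 mm³
ΣAy_c = (5040.00)(70.00) + (4500.00)(15.00) + (1040.00)(43.33) = 465366.67 mm³
x_c = 645686.67 / 10580.00 = 61.03 mm
y_c = 465366.67 / 10580.00 = 43.99 mm

x_c = 61.03 mm, y_c = 43.99 mm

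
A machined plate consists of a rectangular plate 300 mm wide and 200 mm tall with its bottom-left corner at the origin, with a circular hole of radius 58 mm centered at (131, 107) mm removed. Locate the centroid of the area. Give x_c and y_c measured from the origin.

x_c = 154.06 mm, y_c = 98.50 mm

plate: A = 300 × 200 = 60000.00, centroid at (150.00, 100.00).
hole: A = −π·58² = -10568.32, centroid at (131.00, 107.00).
ΣA = 49431.68 mm²
ΣAx_c = (60000.00)(150.00) + (-10568.32)(131.00) = 7615550.38 mm³
ΣAy_c = (60000.00)(100.00) + (-10568.32)(107.00) = 4869190.01 mm³
x_c = 7615550.38 / 49431.68 = 154.06 mm
y_c = 4869190.01 / 49431.68 = 98.50 mm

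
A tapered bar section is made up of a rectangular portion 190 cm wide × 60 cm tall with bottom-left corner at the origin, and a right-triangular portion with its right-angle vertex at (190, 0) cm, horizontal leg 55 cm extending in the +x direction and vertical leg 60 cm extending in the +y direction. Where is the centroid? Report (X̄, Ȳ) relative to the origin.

rectangular portion: A = 190 × 60 = 11400.00, centroid at (95.00, 30.00).
triangular portion: A = ½·55·60 = 1650.00, centroid at (208.33, 20.00).
ΣA = 13050.00 cm², ΣAX̄ = 1426750.00 cm³, ΣAȲ = 375000.00 cm³.
X̄ = 1426750.00/13050.00 = 109.33 cm; Ȳ = 375000.00/13050.00 = 28.74 cm.

X̄ = 109.33 cm, Ȳ = 28.74 cm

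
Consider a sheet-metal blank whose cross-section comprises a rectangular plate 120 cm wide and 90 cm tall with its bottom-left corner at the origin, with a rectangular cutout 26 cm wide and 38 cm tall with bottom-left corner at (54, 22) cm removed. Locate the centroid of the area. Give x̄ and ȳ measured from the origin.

plate: A = 120 × 90 = 10800.00, centroid at (60.00, 45.00).
hole: A = −(26 × 38) = -988.00, centroid at (67.00, 41.00).
ΣA = 9812.00 cm²
ΣAx̄ = (10800.00)(60.00) + (-988.00)(67.00) = 581804.00 cm³
ΣAȳ = (10800.00)(45.00) + (-988.00)(41.00) = 445492.00 cm³
x̄ = 581804.00 / 9812.00 = 59.30 cm
ȳ = 445492.00 / 9812.00 = 45.40 cm

x̄ = 59.30 cm, ȳ = 45.40 cm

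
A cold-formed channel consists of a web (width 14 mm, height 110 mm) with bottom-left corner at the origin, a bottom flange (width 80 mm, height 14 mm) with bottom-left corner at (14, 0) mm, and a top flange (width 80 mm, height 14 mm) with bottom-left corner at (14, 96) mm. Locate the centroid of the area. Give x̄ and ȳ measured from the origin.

Part | A | x̄ᵢ | ȳᵢ | A·x̄ᵢ | A·ȳᵢ
web | 1540.00 | 7.00 | 55.00 | 10780.00 | 84700.00
bottom flange | 1120.00 | 54.00 | 7.00 | 60480.00 | 7840.00
top flange | 1120.00 | 54.00 | 103.00 | 60480.00 | 115360.00
Σ | 3780.00 |  |  | 131740.00 | 207900.00
x̄ = 131740.00 / 3780.00 = 34.85 mm
ȳ = 207900.00 / 3780.00 = 55.00 mm

x̄ = 34.85 mm, ȳ = 55.00 mm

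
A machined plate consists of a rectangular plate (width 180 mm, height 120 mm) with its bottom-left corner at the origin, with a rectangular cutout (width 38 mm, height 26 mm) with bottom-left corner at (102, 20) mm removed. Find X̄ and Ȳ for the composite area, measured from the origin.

Part | A | x̄ᵢ | ȳᵢ | A·x̄ᵢ | A·ȳᵢ
plate | 21600.00 | 90.00 | 60.00 | 1944000.00 | 1296000.00
hole | -988.00 | 121.00 | 33.00 | -119548.00 | -32604.00
Σ | 20612.00 |  |  | 1824452.00 | 1263396.00
X̄ = 1824452.00 / 20612.00 = 88.51 mm
Ȳ = 1263396.00 / 20612.00 = 61.29 mm

X̄ = 88.51 mm, Ȳ = 61.29 mm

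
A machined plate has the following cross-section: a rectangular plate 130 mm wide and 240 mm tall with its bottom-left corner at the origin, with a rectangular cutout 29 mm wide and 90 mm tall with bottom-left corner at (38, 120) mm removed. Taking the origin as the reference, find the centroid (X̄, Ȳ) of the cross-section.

X̄ = 66.14 mm, Ȳ = 115.89 mm

Part | A | x̄ᵢ | ȳᵢ | A·x̄ᵢ | A·ȳᵢ
plate | 31200.00 | 65.00 | 120.00 | 2028000.00 | 3744000.00
hole | -2610.00 | 52.50 | 165.00 | -137025.00 | -430650.00
Σ | 28590.00 |  |  | 1890975.00 | 3313350.00
X̄ = 1890975.00 / 28590.00 = 66.14 mm
Ȳ = 3313350.00 / 28590.00 = 115.89 mm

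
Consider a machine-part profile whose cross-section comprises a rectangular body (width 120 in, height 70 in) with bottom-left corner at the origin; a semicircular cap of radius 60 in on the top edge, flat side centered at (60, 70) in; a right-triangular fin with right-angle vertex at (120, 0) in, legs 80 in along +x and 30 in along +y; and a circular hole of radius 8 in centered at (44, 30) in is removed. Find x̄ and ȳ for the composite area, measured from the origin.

x̄ = 67.12 in, ȳ = 55.79 in

Part | A | x̄ᵢ | ȳᵢ | A·x̄ᵢ | A·ȳᵢ
rectangular body | 8400.00 | 60.00 | 35.00 | 504000.00 | 294000.00
semicircular top | 5654.87 | 60.00 | 95.46 | 339292.01 | 539840.67
triangular fin | 1200.00 | 146.67 | 10.00 | 176000.00 | 12000.00
hole | -201.06 | 44.00 | 30.00 | -8846.72 | -6031.86
Σ | 15053.80 |  |  | 1010445.28 | 839808.82
x̄ = 1010445.28 / 15053.80 = 67.12 in
ȳ = 839808.82 / 15053.80 = 55.79 in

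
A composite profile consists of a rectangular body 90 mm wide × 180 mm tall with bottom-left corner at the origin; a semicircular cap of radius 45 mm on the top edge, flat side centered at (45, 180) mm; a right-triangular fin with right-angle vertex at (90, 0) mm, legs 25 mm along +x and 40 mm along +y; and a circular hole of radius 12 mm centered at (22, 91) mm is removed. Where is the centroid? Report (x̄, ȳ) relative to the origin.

rectangular body: A = 90 × 180 = 16200.00, centroid at (45.00, 90.00).
semicircular top: A = ½π·45² = 3180.86, centroid at (45.00, 199.10).
triangular fin: A = ½·25·40 = 500.00, centroid at (98.33, 13.33).
hole: A = −π·12² = -452.39, centroid at (22.00, 91.00).
ΣA = 19428.47 mm², ΣAx̄ = 911352.92 mm³, ΣAȳ = 2056804.50 mm³.
x̄ = 911352.92/19428.47 = 46.91 mm; ȳ = 2056804.50/19428.47 = 105.87 mm.

x̄ = 46.91 mm, ȳ = 105.87 mm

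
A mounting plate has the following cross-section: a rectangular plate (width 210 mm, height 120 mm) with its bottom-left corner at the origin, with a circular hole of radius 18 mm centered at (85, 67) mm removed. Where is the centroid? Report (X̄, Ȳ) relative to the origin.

X̄ = 105.84 mm, Ȳ = 59.71 mm

Part | A | x̄ᵢ | ȳᵢ | A·x̄ᵢ | A·ȳᵢ
plate | 25200.00 | 105.00 | 60.00 | 2646000.00 | 1512000.00
hole | -1017.88 | 85.00 | 67.00 | -86519.46 | -68197.69
Σ | 24182.12 |  |  | 2559480.54 | 1443802.31
X̄ = 2559480.54 / 24182.12 = 105.84 mm
Ȳ = 1443802.31 / 24182.12 = 59.71 mm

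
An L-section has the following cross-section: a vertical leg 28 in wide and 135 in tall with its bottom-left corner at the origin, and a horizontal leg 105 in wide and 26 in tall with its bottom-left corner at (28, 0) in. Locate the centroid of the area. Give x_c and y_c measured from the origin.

Part | A | x̄ᵢ | ȳᵢ | A·x̄ᵢ | A·ȳᵢ
vertical leg | 3780.00 | 14.00 | 67.50 | 52920.00 | 255150.00
horizontal leg | 2730.00 | 80.50 | 13.00 | 219765.00 | 35490.00
Σ | 6510.00 |  |  | 272685.00 | 290640.00
x_c = 272685.00 / 6510.00 = 41.89 in
y_c = 290640.00 / 6510.00 = 44.65 in

x_c = 41.89 in, y_c = 44.65 in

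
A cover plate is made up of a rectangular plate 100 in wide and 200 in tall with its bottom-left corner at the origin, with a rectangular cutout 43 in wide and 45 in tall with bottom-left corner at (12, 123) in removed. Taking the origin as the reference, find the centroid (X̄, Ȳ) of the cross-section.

X̄ = 51.77 in, Ȳ = 95.13 in

plate: A = 100 × 200 = 20000.00, centroid at (50.00, 100.00).
hole: A = −(43 × 45) = -1935.00, centroid at (33.50, 145.50).
ΣA = 18065.00 in², ΣAX̄ = 935177.50 in³, ΣAȲ = 1718457.50 in³.
X̄ = 935177.50/18065.00 = 51.77 in; Ȳ = 1718457.50/18065.00 = 95.13 in.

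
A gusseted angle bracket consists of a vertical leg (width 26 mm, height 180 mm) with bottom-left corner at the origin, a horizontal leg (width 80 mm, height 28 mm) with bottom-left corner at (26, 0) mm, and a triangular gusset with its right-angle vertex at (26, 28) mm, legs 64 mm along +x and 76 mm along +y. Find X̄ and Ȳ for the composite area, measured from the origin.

X̄ = 34.62 mm, Ȳ = 62.26 mm

Part | A | x̄ᵢ | ȳᵢ | A·x̄ᵢ | A·ȳᵢ
vertical leg | 4680.00 | 13.00 | 90.00 | 60840.00 | 421200.00
horizontal leg | 2240.00 | 66.00 | 14.00 | 147840.00 | 31360.00
gusset | 2432.00 | 47.33 | 53.33 | 115114.67 | 129706.67
Σ | 9352.00 |  |  | 323794.67 | 582266.67
X̄ = 323794.67 / 9352.00 = 34.62 mm
Ȳ = 582266.67 / 9352.00 = 62.26 mm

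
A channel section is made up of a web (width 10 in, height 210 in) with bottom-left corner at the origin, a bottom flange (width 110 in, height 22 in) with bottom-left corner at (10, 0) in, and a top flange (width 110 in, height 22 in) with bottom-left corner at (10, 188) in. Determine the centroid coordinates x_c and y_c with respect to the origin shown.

x_c = 46.84 in, y_c = 105.00 in

Part | A | x̄ᵢ | ȳᵢ | A·x̄ᵢ | A·ȳᵢ
web | 2100.00 | 5.00 | 105.00 | 10500.00 | 220500.00
bottom flange | 2420.00 | 65.00 | 11.00 | 157300.00 | 26620.00
top flange | 2420.00 | 65.00 | 199.00 | 157300.00 | 481580.00
Σ | 6940.00 |  |  | 325100.00 | 728700.00
x_c = 325100.00 / 6940.00 = 46.84 in
y_c = 728700.00 / 6940.00 = 105.00 in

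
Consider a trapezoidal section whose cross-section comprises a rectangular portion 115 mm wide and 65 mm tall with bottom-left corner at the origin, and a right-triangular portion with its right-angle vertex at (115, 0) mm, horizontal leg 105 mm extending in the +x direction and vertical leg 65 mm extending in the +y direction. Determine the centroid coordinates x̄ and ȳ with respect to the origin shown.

x̄ = 86.49 mm, ȳ = 29.10 mm

rectangular portion: A = 115 × 65 = 7475.00, centroid at (57.50, 32.50).
triangular portion: A = ½·105·65 = 3412.50, centroid at (150.00, 21.67).
ΣA = 10887.50 mm², ΣAx̄ = 941687.50 mm³, ΣAȳ = 316875.00 mm³.
x̄ = 941687.50/10887.50 = 86.49 mm; ȳ = 316875.00/10887.50 = 29.10 mm.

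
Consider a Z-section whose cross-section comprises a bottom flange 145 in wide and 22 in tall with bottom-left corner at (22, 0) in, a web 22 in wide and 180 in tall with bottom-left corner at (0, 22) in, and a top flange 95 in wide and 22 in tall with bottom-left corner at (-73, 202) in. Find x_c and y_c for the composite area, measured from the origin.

Part | A | x̄ᵢ | ȳᵢ | A·x̄ᵢ | A·ȳᵢ
bottom flange | 3190.00 | 94.50 | 11.00 | 301455.00 | 35090.00
web | 3960.00 | 11.00 | 112.00 | 43560.00 | 443520.00
top flange | 2090.00 | -25.50 | 213.00 | -53295.00 | 445170.00
Σ | 9240.00 |  |  | 291720.00 | 923780.00
x_c = 291720.00 / 9240.00 = 31.57 in
y_c = 923780.00 / 9240.00 = 99.98 in

x_c = 31.57 in, y_c = 99.98 in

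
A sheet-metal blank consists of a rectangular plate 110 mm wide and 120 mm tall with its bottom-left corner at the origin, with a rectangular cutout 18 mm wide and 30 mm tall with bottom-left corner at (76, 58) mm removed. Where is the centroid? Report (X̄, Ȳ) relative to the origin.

X̄ = 53.72 mm, Ȳ = 59.45 mm

plate: A = 110 × 120 = 13200.00, centroid at (55.00, 60.00).
hole: A = −(18 × 30) = -540.00, centroid at (85.00, 73.00).
ΣA = 12660.00 mm²
ΣAX̄ = (13200.00)(55.00) + (-540.00)(85.00) = 680100.00 mm³
ΣAȲ = (13200.00)(60.00) + (-540.00)(73.00) = 752580.00 mm³
X̄ = 680100.00 / 12660.00 = 53.72 mm
Ȳ = 752580.00 / 12660.00 = 59.45 mm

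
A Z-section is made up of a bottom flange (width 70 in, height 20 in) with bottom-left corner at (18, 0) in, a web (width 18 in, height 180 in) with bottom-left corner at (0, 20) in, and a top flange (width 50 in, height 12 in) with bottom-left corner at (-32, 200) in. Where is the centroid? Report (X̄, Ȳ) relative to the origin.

bottom flange: A = 70 × 20 = 1400.00, centroid at (53.00, 10.00).
web: A = 18 × 180 = 3240.00, centroid at (9.00, 110.00).
top flange: A = 50 × 12 = 600.00, centroid at (-7.00, 206.00).
ΣA = 5240.00 in², ΣAX̄ = 99160.00 in³, ΣAȲ = 494000.00 in³.
X̄ = 99160.00/5240.00 = 18.92 in; Ȳ = 494000.00/5240.00 = 94.27 in.

X̄ = 18.92 in, Ȳ = 94.27 in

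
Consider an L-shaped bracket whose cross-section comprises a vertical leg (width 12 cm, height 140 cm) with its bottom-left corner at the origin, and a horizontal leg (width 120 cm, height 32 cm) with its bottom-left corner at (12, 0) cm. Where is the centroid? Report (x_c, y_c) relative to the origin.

vertical leg: A = 12 × 140 = 1680.00, centroid at (6.00, 70.00).
horizontal leg: A = 120 × 32 = 3840.00, centroid at (72.00, 16.00).
ΣA = 5520.00 cm², ΣAx_c = 286560.00 cm³, ΣAy_c = 179040.00 cm³.
x_c = 286560.00/5520.00 = 51.91 cm; y_c = 179040.00/5520.00 = 32.43 cm.

x_c = 51.91 cm, y_c = 32.43 cm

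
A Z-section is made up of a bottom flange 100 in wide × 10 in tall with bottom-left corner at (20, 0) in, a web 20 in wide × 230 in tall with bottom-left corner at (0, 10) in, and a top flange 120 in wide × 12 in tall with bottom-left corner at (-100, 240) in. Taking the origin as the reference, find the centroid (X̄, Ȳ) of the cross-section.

X̄ = 8.30 in, Ȳ = 132.70 in

bottom flange: A = 100 × 10 = 1000.00, centroid at (70.00, 5.00).
web: A = 20 × 230 = 4600.00, centroid at (10.00, 125.00).
top flange: A = 120 × 12 = 1440.00, centroid at (-40.00, 246.00).
ΣA = 7040.00 in², ΣAX̄ = 58400.00 in³, ΣAȲ = 934240.00 in³.
X̄ = 58400.00/7040.00 = 8.30 in; Ȳ = 934240.00/7040.00 = 132.70 in.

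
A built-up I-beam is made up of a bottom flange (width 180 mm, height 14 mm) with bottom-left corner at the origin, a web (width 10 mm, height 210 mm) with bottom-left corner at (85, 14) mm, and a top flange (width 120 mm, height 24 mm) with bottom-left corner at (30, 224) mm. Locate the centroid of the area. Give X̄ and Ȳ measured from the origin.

Part | A | x̄ᵢ | ȳᵢ | A·x̄ᵢ | A·ȳᵢ
bottom flange | 2520.00 | 90.00 | 7.00 | 226800.00 | 17640.00
web | 2100.00 | 90.00 | 119.00 | 189000.00 | 249900.00
top flange | 2880.00 | 90.00 | 236.00 | 259200.00 | 679680.00
Σ | 7500.00 |  |  | 675000.00 | 947220.00
X̄ = 675000.00 / 7500.00 = 90.00 mm
Ȳ = 947220.00 / 7500.00 = 126.30 mm

X̄ = 90.00 mm, Ȳ = 126.30 mm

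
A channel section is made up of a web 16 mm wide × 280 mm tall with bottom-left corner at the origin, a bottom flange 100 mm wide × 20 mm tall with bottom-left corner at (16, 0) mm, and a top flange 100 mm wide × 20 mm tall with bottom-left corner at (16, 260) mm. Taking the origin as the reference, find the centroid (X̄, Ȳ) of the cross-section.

web: A = 16 × 280 = 4480.00, centroid at (8.00, 140.00).
bottom flange: A = 100 × 20 = 2000.00, centroid at (66.00, 10.00).
top flange: A = 100 × 20 = 2000.00, centroid at (66.00, 270.00).
ΣA = 8480.00 mm²
ΣAX̄ = (4480.00)(8.00) + (2000.00)(66.00) + (2000.00)(66.00) = 299840.00 mm³
ΣAȲ = (4480.00)(140.00) + (2000.00)(10.00) + (2000.00)(270.00) = 1187200.00 mm³
X̄ = 299840.00 / 8480.00 = 35.36 mm
Ȳ = 1187200.00 / 8480.00 = 140.00 mm

X̄ = 35.36 mm, Ȳ = 140.00 mm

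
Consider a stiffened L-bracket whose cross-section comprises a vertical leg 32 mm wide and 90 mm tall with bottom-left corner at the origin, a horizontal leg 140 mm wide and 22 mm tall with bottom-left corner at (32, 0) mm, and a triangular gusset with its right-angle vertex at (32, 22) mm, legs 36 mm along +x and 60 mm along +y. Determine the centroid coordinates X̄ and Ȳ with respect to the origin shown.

X̄ = 57.92 mm, Ȳ = 29.66 mm

Part | A | x̄ᵢ | ȳᵢ | A·x̄ᵢ | A·ȳᵢ
vertical leg | 2880.00 | 16.00 | 45.00 | 46080.00 | 129600.00
horizontal leg | 3080.00 | 102.00 | 11.00 | 314160.00 | 33880.00
gusset | 1080.00 | 44.00 | 42.00 | 47520.00 | 45360.00
Σ | 7040.00 |  |  | 407760.00 | 208840.00
X̄ = 407760.00 / 7040.00 = 57.92 mm
Ȳ = 208840.00 / 7040.00 = 29.66 mm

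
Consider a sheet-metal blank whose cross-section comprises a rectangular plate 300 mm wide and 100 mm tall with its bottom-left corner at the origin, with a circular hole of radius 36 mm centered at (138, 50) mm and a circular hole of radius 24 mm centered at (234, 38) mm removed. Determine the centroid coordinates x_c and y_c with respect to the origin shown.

x_c = 145.72 mm, y_c = 50.90 mm

plate: A = 300 × 100 = 30000.00, centroid at (150.00, 50.00).
hole 1: A = −π·36² = -4071.50, centroid at (138.00, 50.00).
hole 2: A = −π·24² = -1809.56, centroid at (234.00, 38.00).
ΣA = 24118.94 mm²
ΣAx_c = (30000.00)(150.00) + (-4071.50)(138.00) + (-1809.56)(234.00) = 3514696.01 mm³
ΣAy_c = (30000.00)(50.00) + (-4071.50)(50.00) + (-1809.56)(38.00) = 1227661.62 mm³
x_c = 3514696.01 / 24118.94 = 145.72 mm
y_c = 1227661.62 / 24118.94 = 50.90 mm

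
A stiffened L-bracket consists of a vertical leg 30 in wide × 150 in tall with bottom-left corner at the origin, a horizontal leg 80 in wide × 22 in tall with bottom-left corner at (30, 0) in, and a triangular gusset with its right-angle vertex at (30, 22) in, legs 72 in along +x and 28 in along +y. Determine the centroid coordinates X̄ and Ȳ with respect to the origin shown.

X̄ = 33.73 in, Ȳ = 53.45 in

vertical leg: A = 30 × 150 = 4500.00, centroid at (15.00, 75.00).
horizontal leg: A = 80 × 22 = 1760.00, centroid at (70.00, 11.00).
gusset: A = ½·72·28 = 1008.00, centroid at (54.00, 31.33).
ΣA = 7268.00 in², ΣAX̄ = 245132.00 in³, ΣAȲ = 388444.00 in³.
X̄ = 245132.00/7268.00 = 33.73 in; Ȳ = 388444.00/7268.00 = 53.45 in.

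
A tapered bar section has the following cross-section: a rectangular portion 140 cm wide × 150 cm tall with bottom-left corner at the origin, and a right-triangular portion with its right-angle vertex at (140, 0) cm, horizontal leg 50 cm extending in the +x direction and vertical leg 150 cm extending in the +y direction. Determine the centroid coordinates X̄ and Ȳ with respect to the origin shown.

X̄ = 83.13 cm, Ȳ = 71.21 cm

rectangular portion: A = 140 × 150 = 21000.00, centroid at (70.00, 75.00).
triangular portion: A = ½·50·150 = 3750.00, centroid at (156.67, 50.00).
ΣA = 24750.00 cm², ΣAX̄ = 2057500.00 cm³, ΣAȲ = 1762500.00 cm³.
X̄ = 2057500.00/24750.00 = 83.13 cm; Ȳ = 1762500.00/24750.00 = 71.21 cm.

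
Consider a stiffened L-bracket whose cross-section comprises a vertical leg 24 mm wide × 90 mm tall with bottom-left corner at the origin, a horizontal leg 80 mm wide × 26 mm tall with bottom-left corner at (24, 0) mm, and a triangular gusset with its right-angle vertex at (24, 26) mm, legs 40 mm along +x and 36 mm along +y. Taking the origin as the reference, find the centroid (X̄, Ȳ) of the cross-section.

X̄ = 37.48 mm, Ȳ = 30.56 mm

Part | A | x̄ᵢ | ȳᵢ | A·x̄ᵢ | A·ȳᵢ
vertical leg | 2160.00 | 12.00 | 45.00 | 25920.00 | 97200.00
horizontal leg | 2080.00 | 64.00 | 13.00 | 133120.00 | 27040.00
gusset | 720.00 | 37.33 | 38.00 | 26880.00 | 27360.00
Σ | 4960.00 |  |  | 185920.00 | 151600.00
X̄ = 185920.00 / 4960.00 = 37.48 mm
Ȳ = 151600.00 / 4960.00 = 30.56 mm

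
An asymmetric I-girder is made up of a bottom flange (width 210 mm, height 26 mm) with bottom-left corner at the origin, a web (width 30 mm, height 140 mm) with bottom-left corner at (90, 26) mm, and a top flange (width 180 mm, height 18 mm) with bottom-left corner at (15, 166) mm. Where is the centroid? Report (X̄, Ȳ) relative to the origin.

X̄ = 105.00 mm, Ȳ = 80.71 mm

bottom flange: A = 210 × 26 = 5460.00, centroid at (105.00, 13.00).
web: A = 30 × 140 = 4200.00, centroid at (105.00, 96.00).
top flange: A = 180 × 18 = 3240.00, centroid at (105.00, 175.00).
ΣA = 12900.00 mm²
ΣAX̄ = (5460.00)(105.00) + (4200.00)(105.00) + (3240.00)(105.00) = 1354500.00 mm³
ΣAȲ = (5460.00)(13.00) + (4200.00)(96.00) + (3240.00)(175.00) = 1041180.00 mm³
X̄ = 1354500.00 / 12900.00 = 105.00 mm
Ȳ = 1041180.00 / 12900.00 = 80.71 mm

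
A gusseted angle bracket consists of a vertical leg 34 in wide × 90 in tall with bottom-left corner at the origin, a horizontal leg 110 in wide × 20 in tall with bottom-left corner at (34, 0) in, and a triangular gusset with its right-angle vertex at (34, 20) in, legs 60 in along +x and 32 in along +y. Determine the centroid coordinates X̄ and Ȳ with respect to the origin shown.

X̄ = 48.18 in, Ȳ = 30.41 in

vertical leg: A = 34 × 90 = 3060.00, centroid at (17.00, 45.00).
horizontal leg: A = 110 × 20 = 2200.00, centroid at (89.00, 10.00).
gusset: A = ½·60·32 = 960.00, centroid at (54.00, 30.67).
ΣA = 6220.00 in², ΣAX̄ = 299660.00 in³, ΣAȲ = 189140.00 in³.
X̄ = 299660.00/6220.00 = 48.18 in; Ȳ = 189140.00/6220.00 = 30.41 in.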